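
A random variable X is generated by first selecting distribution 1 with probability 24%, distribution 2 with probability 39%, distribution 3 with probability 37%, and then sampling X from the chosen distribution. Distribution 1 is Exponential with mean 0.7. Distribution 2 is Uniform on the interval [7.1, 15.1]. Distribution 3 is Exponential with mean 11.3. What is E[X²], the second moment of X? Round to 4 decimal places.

144.8577

For each component E[X²] = Var + (mean)², giving 1: 0.98; 2: 128.543; 3: 255.38.
Overall E[X²] = 0.24·0.98 + 0.39·128.543 + 0.37·255.38 = 144.858.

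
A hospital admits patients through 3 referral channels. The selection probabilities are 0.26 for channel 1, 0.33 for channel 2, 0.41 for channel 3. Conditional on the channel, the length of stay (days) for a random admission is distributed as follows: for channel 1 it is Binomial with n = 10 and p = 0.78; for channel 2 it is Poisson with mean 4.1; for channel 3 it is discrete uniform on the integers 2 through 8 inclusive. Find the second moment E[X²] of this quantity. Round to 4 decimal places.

For each component E[X²] = Var + (mean)², giving 1: 62.556; 2: 20.91; 3: 29.
Overall E[X²] = 0.26·62.556 + 0.33·20.91 + 0.41·29 = 35.0549.

35.0549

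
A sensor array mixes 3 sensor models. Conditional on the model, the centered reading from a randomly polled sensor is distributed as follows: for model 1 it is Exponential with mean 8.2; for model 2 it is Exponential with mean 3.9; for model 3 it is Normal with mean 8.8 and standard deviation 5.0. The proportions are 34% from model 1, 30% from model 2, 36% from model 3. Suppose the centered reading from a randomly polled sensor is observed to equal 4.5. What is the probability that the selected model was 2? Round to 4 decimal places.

0.3565

Likelihoods f(4.5 | ·): 1: 0.0704456; 2: 0.0808772; 3: 0.0551236.
Posterior ∝ prior × likelihood. Numerator for 2: 0.3·0.0808772 = 0.0242632.
Normalizing constant: 0.34·0.0704456 + 0.3·0.0808772 + 0.36·0.0551236 = 0.0680592.
P(2 | observation) = 0.0242632 / 0.0680592 = 0.356501.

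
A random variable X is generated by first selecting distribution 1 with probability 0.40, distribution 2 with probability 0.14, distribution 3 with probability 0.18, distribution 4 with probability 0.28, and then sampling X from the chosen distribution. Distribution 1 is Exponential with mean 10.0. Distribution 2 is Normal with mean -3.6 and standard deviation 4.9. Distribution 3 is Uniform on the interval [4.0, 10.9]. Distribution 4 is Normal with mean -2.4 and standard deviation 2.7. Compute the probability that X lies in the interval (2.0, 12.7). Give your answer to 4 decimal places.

Conditional on each component, P(2.0 < X < 12.7): 1: 0.537899; 2: 0.126109; 3: 1; 4: 0.0515899.
By total probability, P(2.0 < X < 12.7) = 0.4·0.537899 + 0.14·0.126109 + 0.18·1 + 0.28·0.0515899 = 0.42726.

0.4273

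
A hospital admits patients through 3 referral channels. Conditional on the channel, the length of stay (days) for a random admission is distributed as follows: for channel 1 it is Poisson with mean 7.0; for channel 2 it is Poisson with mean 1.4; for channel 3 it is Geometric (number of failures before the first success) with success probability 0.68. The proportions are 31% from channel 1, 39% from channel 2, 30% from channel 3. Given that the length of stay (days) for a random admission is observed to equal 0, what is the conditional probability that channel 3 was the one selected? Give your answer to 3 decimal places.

0.679

Likelihoods P(X=0 | ·): 1: 0.000911882; 2: 0.246597; 3: 0.68.
Posterior ∝ prior × likelihood. Numerator for 3: 0.3·0.68 = 0.204.
Normalizing constant: 0.31·0.000911882 + 0.39·0.246597 + 0.3·0.68 = 0.300455.
P(3 | observation) = 0.204 / 0.300455 = 0.678969.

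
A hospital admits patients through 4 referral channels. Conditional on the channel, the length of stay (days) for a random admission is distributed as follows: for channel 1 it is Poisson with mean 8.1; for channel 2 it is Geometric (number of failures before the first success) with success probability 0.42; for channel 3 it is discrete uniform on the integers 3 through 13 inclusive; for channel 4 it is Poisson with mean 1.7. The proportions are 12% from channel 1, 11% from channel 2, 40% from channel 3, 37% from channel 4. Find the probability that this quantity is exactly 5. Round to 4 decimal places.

Conditional on each channel, P(X = 5): 1: 0.088198; 2: 0.027567; 3: 0.0909091; 4: 0.0216154.
By total probability, P(X = 5) = 0.12·0.088198 + 0.11·0.027567 + 0.4·0.0909091 + 0.37·0.0216154 = 0.0579774.

0.0580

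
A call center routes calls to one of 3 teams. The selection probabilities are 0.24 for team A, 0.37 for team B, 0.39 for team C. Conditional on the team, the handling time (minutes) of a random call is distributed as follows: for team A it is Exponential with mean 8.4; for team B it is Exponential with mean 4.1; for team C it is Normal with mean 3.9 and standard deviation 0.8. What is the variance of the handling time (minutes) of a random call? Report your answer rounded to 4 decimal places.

26.9468

Per component, A: μ=8.4, E[X²]=141.12; B: μ=4.1, E[X²]=33.62; C: μ=3.9, E[X²]=15.85.
E[X] = 0.24·8.4 + 0.37·4.1 + 0.39·3.9 = 5.054.
E[X²] = 0.24·141.12 + 0.37·33.62 + 0.39·15.85 = 52.4897.
Var(X) = E[X²] − (E[X])² = 52.4897 − 25.5429 = 26.9468.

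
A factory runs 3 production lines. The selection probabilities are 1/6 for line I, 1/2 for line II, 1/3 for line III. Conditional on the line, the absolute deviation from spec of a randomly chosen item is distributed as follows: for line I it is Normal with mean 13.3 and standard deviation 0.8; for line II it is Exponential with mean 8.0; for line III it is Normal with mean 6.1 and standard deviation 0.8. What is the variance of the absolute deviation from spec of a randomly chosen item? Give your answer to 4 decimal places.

38.1425

Per component, I: μ=13.3, E[X²]=177.53; II: μ=8, E[X²]=128; III: μ=6.1, E[X²]=37.85.
E[X] = 0.166667·13.3 + 0.5·8 + 0.333333·6.1 = 8.25.
E[X²] = 0.166667·177.53 + 0.5·128 + 0.333333·37.85 = 106.205.
Var(X) = E[X²] − (E[X])² = 106.205 − 68.0625 = 38.1425.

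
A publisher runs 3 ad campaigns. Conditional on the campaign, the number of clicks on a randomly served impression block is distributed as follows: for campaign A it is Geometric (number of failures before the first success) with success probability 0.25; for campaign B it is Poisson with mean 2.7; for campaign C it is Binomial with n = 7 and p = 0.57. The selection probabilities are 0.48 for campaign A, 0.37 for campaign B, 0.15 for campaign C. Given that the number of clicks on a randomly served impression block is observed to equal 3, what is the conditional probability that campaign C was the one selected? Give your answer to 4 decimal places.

0.2009

Likelihoods P(X=3 | ·): A: 0.105469; B: 0.220468; C: 0.221598.
Posterior ∝ prior × likelihood. Numerator for C: 0.15·0.221598 = 0.0332397.
Normalizing constant: 0.48·0.105469 + 0.37·0.220468 + 0.15·0.221598 = 0.165438.
P(C | observation) = 0.0332397 / 0.165438 = 0.20092.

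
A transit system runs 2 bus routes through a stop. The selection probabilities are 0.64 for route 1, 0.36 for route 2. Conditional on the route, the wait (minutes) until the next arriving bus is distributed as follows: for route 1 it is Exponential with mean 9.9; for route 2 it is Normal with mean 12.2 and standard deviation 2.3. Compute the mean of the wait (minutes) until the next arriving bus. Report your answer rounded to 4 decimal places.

Component means — 1: 9.9; 2: 12.2.
E[X] = 0.64·9.9 + 0.36·12.2 = 10.728.

10.7280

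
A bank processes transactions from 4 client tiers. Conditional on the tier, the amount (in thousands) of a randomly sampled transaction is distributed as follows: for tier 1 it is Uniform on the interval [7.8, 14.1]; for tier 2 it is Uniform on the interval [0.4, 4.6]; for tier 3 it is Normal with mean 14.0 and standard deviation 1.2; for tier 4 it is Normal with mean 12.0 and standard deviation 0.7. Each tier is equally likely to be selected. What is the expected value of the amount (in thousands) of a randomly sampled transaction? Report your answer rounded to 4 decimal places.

9.8625

Component means — 1: 10.95; 2: 2.5; 3: 14; 4: 12.
E[X] = 0.25·10.95 + 0.25·2.5 + 0.25·14 + 0.25·12 = 9.8625.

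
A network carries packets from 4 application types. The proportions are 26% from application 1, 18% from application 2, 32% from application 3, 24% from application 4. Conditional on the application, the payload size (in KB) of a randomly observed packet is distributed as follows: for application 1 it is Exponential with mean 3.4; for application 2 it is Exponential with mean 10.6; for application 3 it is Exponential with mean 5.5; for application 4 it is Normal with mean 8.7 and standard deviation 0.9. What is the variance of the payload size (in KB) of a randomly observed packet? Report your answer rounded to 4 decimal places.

Per component, 1: μ=3.4, E[X²]=23.12; 2: μ=10.6, E[X²]=224.72; 3: μ=5.5, E[X²]=60.5; 4: μ=8.7, E[X²]=76.5.
E[X] = 0.26·3.4 + 0.18·10.6 + 0.32·5.5 + 0.24·8.7 = 6.64.
E[X²] = 0.26·23.12 + 0.18·224.72 + 0.32·60.5 + 0.24·76.5 = 84.1808.
Var(X) = E[X²] − (E[X])² = 84.1808 − 44.0896 = 40.0912.

40.0912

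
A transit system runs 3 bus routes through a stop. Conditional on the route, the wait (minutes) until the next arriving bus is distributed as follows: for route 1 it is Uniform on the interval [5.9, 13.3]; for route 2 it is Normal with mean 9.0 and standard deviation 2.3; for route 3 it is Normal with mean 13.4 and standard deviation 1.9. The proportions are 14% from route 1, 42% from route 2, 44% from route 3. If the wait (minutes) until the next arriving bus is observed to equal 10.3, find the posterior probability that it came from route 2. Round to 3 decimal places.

0.589

Likelihoods f(10.3 | ·): 1: 0.135135; 2: 0.147846; 3: 0.0554753.
Posterior ∝ prior × likelihood. Numerator for 2: 0.42·0.147846 = 0.0620954.
Normalizing constant: 0.14·0.135135 + 0.42·0.147846 + 0.44·0.0554753 = 0.105423.
P(2 | observation) = 0.0620954 / 0.105423 = 0.589009.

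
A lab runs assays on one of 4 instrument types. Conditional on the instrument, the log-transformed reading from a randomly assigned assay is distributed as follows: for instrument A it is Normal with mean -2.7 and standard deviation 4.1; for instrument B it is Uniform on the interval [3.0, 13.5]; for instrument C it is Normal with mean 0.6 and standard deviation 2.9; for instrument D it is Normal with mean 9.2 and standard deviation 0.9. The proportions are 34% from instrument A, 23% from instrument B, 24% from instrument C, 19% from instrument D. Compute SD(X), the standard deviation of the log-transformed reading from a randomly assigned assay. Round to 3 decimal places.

Per component, A: μ=-2.7, E[X²]=24.1; B: μ=8.25, E[X²]=77.25; C: μ=0.6, E[X²]=8.77; D: μ=9.2, E[X²]=85.45.
E[X] = 0.34·-2.7 + 0.23·8.25 + 0.24·0.6 + 0.19·9.2 = 2.8715.
E[X²] = 0.34·24.1 + 0.23·77.25 + 0.24·8.77 + 0.19·85.45 = 44.3018.
Var(X) = E[X²] − (E[X])² = 44.3018 − 8.24551 = 36.0563.
SD(X) = √36.0563 = 6.00469.

6.005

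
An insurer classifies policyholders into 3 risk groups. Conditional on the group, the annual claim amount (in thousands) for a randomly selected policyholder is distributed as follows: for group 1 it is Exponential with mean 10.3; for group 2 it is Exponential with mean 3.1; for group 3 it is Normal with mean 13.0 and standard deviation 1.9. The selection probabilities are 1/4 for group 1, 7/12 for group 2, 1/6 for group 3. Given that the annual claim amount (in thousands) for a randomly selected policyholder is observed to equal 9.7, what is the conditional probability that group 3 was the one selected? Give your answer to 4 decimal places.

0.3044

Likelihoods f(9.7 | ·): 1: 0.0378588; 2: 0.0141162; 3: 0.0464628.
Posterior ∝ prior × likelihood. Numerator for 3: 0.166667·0.0464628 = 0.0077438.
Normalizing constant: 0.25·0.0378588 + 0.583333·0.0141162 + 0.166667·0.0464628 = 0.0254429.
P(3 | observation) = 0.0077438 / 0.0254429 = 0.30436.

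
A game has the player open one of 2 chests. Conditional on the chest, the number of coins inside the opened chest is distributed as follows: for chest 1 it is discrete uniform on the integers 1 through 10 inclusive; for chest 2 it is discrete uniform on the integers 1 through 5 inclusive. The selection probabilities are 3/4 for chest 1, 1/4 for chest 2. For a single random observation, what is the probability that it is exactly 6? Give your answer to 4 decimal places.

0.0750

Conditional on each chest, P(X = 6): 1: 0.1; 2: 0.
By total probability, P(X = 6) = 0.75·0.1 + 0.25·0 = 0.075.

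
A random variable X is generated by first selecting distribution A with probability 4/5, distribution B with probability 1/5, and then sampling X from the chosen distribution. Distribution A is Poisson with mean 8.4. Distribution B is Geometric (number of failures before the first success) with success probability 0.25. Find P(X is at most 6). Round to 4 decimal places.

0.3869

Conditional on each component, P(X ≤ 6): A: 0.266993; B: 0.866516.
By total probability, P(X ≤ 6) = 0.8·0.266993 + 0.2·0.866516 = 0.386897.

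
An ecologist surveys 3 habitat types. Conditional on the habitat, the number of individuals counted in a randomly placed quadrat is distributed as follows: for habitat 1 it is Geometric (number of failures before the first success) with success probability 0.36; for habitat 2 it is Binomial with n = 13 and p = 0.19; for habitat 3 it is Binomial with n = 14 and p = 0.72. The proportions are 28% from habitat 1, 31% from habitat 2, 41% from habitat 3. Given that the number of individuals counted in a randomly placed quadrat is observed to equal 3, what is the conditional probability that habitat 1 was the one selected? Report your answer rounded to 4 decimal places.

Likelihoods P(X=3 | ·): 1: 0.0943718; 2: 0.238494; 3: 0.000112678.
Posterior ∝ prior × likelihood. Numerator for 1: 0.28·0.0943718 = 0.0264241.
Normalizing constant: 0.28·0.0943718 + 0.31·0.238494 + 0.41·0.000112678 = 0.100403.
P(1 | observation) = 0.0264241 / 0.100403 = 0.26318.

0.2632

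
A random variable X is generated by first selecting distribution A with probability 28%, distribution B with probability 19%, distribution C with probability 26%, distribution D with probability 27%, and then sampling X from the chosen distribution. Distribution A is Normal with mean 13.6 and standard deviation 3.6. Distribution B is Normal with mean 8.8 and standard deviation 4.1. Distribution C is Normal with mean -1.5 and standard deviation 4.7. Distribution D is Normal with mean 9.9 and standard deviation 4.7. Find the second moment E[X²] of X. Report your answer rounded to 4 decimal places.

112.0805

For each component E[X²] = Var + (mean)², giving A: 197.92; B: 94.25; C: 24.34; D: 120.1.
Overall E[X²] = 0.28·197.92 + 0.19·94.25 + 0.26·24.34 + 0.27·120.1 = 112.081.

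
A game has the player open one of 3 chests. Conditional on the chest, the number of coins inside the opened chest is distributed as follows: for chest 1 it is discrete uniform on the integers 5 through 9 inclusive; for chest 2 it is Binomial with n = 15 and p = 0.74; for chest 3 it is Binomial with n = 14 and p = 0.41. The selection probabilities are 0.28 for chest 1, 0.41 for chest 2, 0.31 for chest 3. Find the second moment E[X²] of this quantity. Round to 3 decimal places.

77.243

For each component E[X²] = Var + (mean)², giving 1: 51; 2: 126.096; 3: 36.3342.
Overall E[X²] = 0.28·51 + 0.41·126.096 + 0.31·36.3342 = 77.243.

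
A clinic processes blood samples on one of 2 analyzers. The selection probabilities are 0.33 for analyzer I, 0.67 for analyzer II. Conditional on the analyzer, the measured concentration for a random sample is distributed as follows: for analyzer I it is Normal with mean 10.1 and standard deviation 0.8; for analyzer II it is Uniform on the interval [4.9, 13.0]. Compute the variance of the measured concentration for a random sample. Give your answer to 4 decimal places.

4.1668

Per component, I: μ=10.1, E[X²]=102.65; II: μ=8.95, E[X²]=85.57.
E[X] = 0.33·10.1 + 0.67·8.95 = 9.3295.
E[X²] = 0.33·102.65 + 0.67·85.57 = 91.2064.
Var(X) = E[X²] − (E[X])² = 91.2064 − 87.0396 = 4.16683.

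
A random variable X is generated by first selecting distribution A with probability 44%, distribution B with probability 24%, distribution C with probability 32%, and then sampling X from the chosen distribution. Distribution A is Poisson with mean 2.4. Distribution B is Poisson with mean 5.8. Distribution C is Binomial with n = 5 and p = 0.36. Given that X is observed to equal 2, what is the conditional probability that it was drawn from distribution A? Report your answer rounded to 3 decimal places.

0.487

Likelihoods P(X=2 | ·): A: 0.261268; B: 0.0509235; C: 0.339739.
Posterior ∝ prior × likelihood. Numerator for A: 0.44·0.261268 = 0.114958.
Normalizing constant: 0.44·0.261268 + 0.24·0.0509235 + 0.32·0.339739 = 0.235896.
P(A | observation) = 0.114958 / 0.235896 = 0.487324.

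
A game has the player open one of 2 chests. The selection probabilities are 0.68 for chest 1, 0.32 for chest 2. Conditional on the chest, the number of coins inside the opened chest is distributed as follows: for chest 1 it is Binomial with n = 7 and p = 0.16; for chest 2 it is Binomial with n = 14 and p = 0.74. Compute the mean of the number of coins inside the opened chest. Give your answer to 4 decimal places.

4.0768

Component means — 1: 1.12; 2: 10.36.
E[X] = 0.68·1.12 + 0.32·10.36 = 4.0768.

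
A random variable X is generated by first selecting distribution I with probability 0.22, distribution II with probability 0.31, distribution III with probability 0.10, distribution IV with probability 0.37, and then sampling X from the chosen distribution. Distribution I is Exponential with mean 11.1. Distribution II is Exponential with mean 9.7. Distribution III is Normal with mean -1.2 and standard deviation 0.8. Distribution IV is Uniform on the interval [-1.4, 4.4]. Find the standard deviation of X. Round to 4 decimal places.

8.9445

Per component, I: μ=11.1, E[X²]=246.42; II: μ=9.7, E[X²]=188.18; III: μ=-1.2, E[X²]=2.08; IV: μ=1.5, E[X²]=5.05333.
E[X] = 0.22·11.1 + 0.31·9.7 + 0.1·-1.2 + 0.37·1.5 = 5.884.
E[X²] = 0.22·246.42 + 0.31·188.18 + 0.1·2.08 + 0.37·5.05333 = 114.626.
Var(X) = E[X²] − (E[X])² = 114.626 − 34.6215 = 80.0045.
SD(X) = √80.0045 = 8.94452.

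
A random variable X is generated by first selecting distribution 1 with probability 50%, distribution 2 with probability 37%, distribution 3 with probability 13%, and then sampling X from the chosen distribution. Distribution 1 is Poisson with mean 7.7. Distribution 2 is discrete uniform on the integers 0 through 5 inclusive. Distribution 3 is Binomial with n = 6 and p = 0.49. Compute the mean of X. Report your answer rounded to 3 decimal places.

5.157

Component means — 1: 7.7; 2: 2.5; 3: 2.94.
E[X] = 0.5·7.7 + 0.37·2.5 + 0.13·2.94 = 5.1572.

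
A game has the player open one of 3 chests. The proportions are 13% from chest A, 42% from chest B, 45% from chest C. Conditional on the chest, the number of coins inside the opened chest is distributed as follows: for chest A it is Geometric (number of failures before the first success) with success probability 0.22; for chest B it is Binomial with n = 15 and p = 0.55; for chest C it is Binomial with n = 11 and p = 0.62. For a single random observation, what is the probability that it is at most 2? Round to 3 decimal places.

0.071

Conditional on each chest, P(X ≤ 2): A: 0.525448; B: 0.00110702; C: 0.00394503.
By total probability, P(X ≤ 2) = 0.13·0.525448 + 0.42·0.00110702 + 0.45·0.00394503 = 0.0705485.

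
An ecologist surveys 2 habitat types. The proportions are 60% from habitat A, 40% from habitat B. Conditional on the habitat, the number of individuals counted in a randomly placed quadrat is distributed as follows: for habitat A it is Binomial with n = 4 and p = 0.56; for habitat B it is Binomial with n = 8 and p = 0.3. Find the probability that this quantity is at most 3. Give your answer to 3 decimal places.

Conditional on each habitat, P(X ≤ 3): A: 0.901655; B: 0.805896.
By total probability, P(X ≤ 3) = 0.6·0.901655 + 0.4·0.805896 = 0.863351.

0.863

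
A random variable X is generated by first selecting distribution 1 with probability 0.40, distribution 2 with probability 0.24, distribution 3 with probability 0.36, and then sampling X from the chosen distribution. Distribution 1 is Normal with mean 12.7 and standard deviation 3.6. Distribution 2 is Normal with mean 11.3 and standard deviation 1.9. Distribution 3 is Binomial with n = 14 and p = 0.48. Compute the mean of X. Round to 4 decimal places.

10.2112

Component means — 1: 12.7; 2: 11.3; 3: 6.72.
E[X] = 0.4·12.7 + 0.24·11.3 + 0.36·6.72 = 10.2112.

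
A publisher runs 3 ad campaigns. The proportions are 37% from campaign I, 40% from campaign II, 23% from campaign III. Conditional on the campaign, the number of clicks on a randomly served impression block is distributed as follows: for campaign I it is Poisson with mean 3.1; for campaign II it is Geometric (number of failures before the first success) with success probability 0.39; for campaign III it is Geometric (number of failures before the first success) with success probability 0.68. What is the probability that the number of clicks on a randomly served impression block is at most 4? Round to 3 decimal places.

Conditional on each campaign, P(X ≤ 4): I: 0.798189; II: 0.91554; III: 0.996645.
By total probability, P(X ≤ 4) = 0.37·0.798189 + 0.4·0.91554 + 0.23·0.996645 = 0.890774.

0.891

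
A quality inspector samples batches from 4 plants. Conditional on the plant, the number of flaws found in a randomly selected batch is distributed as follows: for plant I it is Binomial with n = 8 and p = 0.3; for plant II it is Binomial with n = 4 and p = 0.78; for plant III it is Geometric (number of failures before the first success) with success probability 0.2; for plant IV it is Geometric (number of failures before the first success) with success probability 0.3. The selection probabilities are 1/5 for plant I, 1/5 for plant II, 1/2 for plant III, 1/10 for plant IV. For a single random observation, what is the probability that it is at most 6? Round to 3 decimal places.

0.887

Conditional on each plant, P(X ≤ 6): I: 0.99871; II: 1; III: 0.790285; IV: 0.917646.
By total probability, P(X ≤ 6) = 0.2·0.99871 + 0.2·1 + 0.5·0.790285 + 0.1·0.917646 = 0.886649.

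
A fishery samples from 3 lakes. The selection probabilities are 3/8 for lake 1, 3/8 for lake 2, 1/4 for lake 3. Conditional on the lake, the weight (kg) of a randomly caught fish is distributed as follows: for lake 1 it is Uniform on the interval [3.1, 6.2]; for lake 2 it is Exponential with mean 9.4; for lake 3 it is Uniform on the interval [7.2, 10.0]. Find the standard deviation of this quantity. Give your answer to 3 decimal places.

6.188

Per component, 1: μ=4.65, E[X²]=22.4233; 2: μ=9.4, E[X²]=176.72; 3: μ=8.6, E[X²]=74.6133.
E[X] = 0.375·4.65 + 0.375·9.4 + 0.25·8.6 = 7.41875.
E[X²] = 0.375·22.4233 + 0.375·176.72 + 0.25·74.6133 = 93.3321.
Var(X) = E[X²] − (E[X])² = 93.3321 − 55.0379 = 38.2942.
SD(X) = √38.2942 = 6.18823.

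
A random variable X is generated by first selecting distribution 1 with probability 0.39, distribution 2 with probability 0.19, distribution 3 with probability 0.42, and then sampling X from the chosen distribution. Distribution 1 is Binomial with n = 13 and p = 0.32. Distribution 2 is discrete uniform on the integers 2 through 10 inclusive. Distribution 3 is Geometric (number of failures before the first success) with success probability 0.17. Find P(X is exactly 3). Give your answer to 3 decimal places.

Conditional on each component, P(X = 3): 1: 0.198109; 2: 0.111111; 3: 0.0972038.
By total probability, P(X = 3) = 0.39·0.198109 + 0.19·0.111111 + 0.42·0.0972038 = 0.139199.

0.139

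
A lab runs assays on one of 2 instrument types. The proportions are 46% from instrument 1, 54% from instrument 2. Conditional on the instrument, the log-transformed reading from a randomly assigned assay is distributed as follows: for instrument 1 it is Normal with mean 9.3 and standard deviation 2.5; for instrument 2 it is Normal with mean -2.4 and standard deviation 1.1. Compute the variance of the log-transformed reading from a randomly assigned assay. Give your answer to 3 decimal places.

Per component, 1: μ=9.3, E[X²]=92.74; 2: μ=-2.4, E[X²]=6.97.
E[X] = 0.46·9.3 + 0.54·-2.4 = 2.982.
E[X²] = 0.46·92.74 + 0.54·6.97 = 46.4242.
Var(X) = E[X²] − (E[X])² = 46.4242 − 8.89232 = 37.5319.

37.532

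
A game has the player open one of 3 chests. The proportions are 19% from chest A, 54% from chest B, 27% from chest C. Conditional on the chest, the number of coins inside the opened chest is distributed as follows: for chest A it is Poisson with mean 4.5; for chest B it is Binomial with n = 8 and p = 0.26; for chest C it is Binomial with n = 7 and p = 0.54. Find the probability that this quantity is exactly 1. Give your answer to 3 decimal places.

0.156

Conditional on each chest, P(X = 1): A: 0.0499905; B: 0.252747; C: 0.0358128.
By total probability, P(X = 1) = 0.19·0.0499905 + 0.54·0.252747 + 0.27·0.0358128 = 0.155651.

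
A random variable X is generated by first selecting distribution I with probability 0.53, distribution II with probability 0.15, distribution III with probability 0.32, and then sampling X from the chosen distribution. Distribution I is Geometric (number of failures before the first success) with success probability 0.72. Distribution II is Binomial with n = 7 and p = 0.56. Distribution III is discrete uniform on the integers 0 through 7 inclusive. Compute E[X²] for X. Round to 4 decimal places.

For each component E[X²] = Var + (mean)², giving I: 0.691358; II: 17.0912; III: 17.5.
Overall E[X²] = 0.53·0.691358 + 0.15·17.0912 + 0.32·17.5 = 8.5301.

8.5301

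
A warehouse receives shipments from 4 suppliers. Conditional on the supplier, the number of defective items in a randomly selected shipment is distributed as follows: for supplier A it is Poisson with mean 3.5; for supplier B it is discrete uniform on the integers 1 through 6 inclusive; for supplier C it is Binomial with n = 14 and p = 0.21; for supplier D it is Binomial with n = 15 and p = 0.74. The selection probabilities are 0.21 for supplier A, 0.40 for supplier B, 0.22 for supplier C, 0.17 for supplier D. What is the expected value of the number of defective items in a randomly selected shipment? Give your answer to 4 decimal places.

Component means — A: 3.5; B: 3.5; C: 2.94; D: 11.1.
E[X] = 0.21·3.5 + 0.4·3.5 + 0.22·2.94 + 0.17·11.1 = 4.6688.

4.6688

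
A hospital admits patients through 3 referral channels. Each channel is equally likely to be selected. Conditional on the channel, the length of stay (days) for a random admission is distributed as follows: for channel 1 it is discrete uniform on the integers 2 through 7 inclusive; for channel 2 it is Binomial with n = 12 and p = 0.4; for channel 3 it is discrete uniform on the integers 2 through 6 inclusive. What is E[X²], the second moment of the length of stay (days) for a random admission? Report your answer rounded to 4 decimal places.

For each component E[X²] = Var + (mean)², giving 1: 23.1667; 2: 25.92; 3: 18.
Overall E[X²] = 0.333333·23.1667 + 0.333333·25.92 + 0.333333·18 = 22.3622.

22.3622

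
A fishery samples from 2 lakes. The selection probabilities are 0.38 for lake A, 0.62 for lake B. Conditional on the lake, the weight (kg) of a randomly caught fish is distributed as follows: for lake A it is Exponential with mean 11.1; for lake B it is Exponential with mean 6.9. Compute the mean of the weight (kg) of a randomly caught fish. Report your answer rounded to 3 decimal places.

Component means — A: 11.1; B: 6.9.
E[X] = 0.38·11.1 + 0.62·6.9 = 8.496.

8.496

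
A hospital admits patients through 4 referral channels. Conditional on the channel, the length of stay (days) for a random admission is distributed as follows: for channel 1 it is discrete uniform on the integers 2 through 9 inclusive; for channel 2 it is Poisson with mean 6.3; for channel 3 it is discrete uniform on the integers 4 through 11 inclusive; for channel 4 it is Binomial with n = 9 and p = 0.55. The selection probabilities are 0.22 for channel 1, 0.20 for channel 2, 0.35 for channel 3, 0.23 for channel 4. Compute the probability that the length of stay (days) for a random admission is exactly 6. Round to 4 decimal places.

Conditional on each channel, P(X = 6): 1: 0.125; 2: 0.159461; 3: 0.125; 4: 0.211881.
By total probability, P(X = 6) = 0.22·0.125 + 0.2·0.159461 + 0.35·0.125 + 0.23·0.211881 = 0.151875.

0.1519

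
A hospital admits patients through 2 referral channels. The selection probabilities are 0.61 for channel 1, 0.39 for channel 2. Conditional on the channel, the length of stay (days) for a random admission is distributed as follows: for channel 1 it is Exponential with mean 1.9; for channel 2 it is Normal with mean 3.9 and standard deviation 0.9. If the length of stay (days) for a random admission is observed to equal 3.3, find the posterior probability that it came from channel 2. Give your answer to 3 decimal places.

0.710

Likelihoods f(3.3 | ·): 1: 0.0926713; 2: 0.354942.
Posterior ∝ prior × likelihood. Numerator for 2: 0.39·0.354942 = 0.138427.
Normalizing constant: 0.61·0.0926713 + 0.39·0.354942 = 0.194957.
P(2 | observation) = 0.138427 / 0.194957 = 0.710041.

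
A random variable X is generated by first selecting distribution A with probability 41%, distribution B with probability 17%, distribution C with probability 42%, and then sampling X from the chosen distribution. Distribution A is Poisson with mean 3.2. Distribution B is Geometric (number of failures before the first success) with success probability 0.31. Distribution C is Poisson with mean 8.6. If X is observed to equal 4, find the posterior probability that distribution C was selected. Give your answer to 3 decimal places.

Likelihoods P(X=4 | ·): A: 0.178093; B: 0.0702681; C: 0.0419614.
Posterior ∝ prior × likelihood. Numerator for C: 0.42·0.0419614 = 0.0176238.
Normalizing constant: 0.41·0.178093 + 0.17·0.0702681 + 0.42·0.0419614 = 0.102587.
P(C | observation) = 0.0176238 / 0.102587 = 0.171793.

0.172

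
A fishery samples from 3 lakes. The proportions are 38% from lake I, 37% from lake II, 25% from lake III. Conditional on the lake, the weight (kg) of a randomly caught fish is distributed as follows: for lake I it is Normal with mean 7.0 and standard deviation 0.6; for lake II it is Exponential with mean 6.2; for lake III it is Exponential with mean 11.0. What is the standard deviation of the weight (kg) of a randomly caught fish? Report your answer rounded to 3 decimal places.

Per component, I: μ=7, E[X²]=49.36; II: μ=6.2, E[X²]=76.88; III: μ=11, E[X²]=242.
E[X] = 0.38·7 + 0.37·6.2 + 0.25·11 = 7.704.
E[X²] = 0.38·49.36 + 0.37·76.88 + 0.25·242 = 107.702.
Var(X) = E[X²] − (E[X])² = 107.702 − 59.3516 = 48.3508.
SD(X) = √48.3508 = 6.95347.

6.953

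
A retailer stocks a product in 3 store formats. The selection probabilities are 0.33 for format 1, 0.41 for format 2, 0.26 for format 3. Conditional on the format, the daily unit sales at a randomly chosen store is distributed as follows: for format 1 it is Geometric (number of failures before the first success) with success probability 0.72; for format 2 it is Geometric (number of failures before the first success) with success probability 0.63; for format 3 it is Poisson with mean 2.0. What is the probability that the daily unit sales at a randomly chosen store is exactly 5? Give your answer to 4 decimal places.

Conditional on each format, P(X = 5): 1: 0.00123915; 2: 0.00436867; 3: 0.0360894.
By total probability, P(X = 5) = 0.33·0.00123915 + 0.41·0.00436867 + 0.26·0.0360894 = 0.0115833.

0.0116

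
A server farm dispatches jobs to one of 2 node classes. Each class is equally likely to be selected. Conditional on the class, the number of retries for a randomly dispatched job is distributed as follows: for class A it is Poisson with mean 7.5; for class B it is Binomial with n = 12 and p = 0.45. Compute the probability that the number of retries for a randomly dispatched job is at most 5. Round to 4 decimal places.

0.3842

Conditional on each class, P(X ≤ 5): A: 0.241436; B: 0.52693.
By total probability, P(X ≤ 5) = 0.5·0.241436 + 0.5·0.52693 = 0.384183.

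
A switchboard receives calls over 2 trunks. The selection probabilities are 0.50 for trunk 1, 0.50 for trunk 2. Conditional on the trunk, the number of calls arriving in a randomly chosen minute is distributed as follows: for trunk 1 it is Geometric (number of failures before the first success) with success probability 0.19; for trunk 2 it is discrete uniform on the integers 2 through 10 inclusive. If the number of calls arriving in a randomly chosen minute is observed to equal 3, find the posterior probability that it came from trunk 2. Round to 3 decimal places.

0.524

Likelihoods P(X=3 | ·): 1: 0.100974; 2: 0.111111.
Posterior ∝ prior × likelihood. Numerator for 2: 0.5·0.111111 = 0.0555556.
Normalizing constant: 0.5·0.100974 + 0.5·0.111111 = 0.106042.
P(2 | observation) = 0.0555556 / 0.106042 = 0.523899.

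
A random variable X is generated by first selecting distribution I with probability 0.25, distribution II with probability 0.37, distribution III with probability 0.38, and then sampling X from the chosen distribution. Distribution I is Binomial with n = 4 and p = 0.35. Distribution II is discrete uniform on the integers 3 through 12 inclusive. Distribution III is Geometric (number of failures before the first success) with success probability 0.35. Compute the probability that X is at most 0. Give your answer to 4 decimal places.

Conditional on each component, P(X ≤ 0): I: 0.178506; II: 0; III: 0.35.
By total probability, P(X ≤ 0) = 0.25·0.178506 + 0.37·0 + 0.38·0.35 = 0.177627.

0.1776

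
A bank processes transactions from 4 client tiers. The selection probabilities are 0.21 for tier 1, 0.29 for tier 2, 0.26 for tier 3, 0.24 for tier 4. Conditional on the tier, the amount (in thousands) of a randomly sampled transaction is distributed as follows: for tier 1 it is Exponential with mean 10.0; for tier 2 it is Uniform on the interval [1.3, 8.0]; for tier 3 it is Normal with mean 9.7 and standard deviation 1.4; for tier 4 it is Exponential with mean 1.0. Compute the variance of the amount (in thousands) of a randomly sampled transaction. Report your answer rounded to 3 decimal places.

36.238

Per component, 1: μ=10, E[X²]=200; 2: μ=4.65, E[X²]=25.3633; 3: μ=9.7, E[X²]=96.05; 4: μ=1, E[X²]=2.
E[X] = 0.21·10 + 0.29·4.65 + 0.26·9.7 + 0.24·1 = 6.2105.
E[X²] = 0.21·200 + 0.29·25.3633 + 0.26·96.05 + 0.24·2 = 74.8084.
Var(X) = E[X²] − (E[X])² = 74.8084 − 38.5703 = 36.2381.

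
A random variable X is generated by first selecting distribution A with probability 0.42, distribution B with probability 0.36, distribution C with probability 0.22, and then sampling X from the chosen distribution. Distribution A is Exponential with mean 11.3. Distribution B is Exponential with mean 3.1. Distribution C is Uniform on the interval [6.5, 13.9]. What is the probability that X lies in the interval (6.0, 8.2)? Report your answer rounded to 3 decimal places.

0.121

Conditional on each component, P(6.0 < X < 8.2): A: 0.104029; B: 0.0733605; C: 0.22973.
By total probability, P(6.0 < X < 8.2) = 0.42·0.104029 + 0.36·0.0733605 + 0.22·0.22973 = 0.120643.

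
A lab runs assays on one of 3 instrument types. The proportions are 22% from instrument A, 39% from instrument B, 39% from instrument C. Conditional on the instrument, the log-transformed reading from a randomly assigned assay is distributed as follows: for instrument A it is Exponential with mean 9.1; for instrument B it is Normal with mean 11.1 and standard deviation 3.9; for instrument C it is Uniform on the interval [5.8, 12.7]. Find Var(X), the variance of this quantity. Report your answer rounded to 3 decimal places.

Per component, A: μ=9.1, E[X²]=165.62; B: μ=11.1, E[X²]=138.42; C: μ=9.25, E[X²]=89.53.
E[X] = 0.22·9.1 + 0.39·11.1 + 0.39·9.25 = 9.9385.
E[X²] = 0.22·165.62 + 0.39·138.42 + 0.39·89.53 = 125.337.
Var(X) = E[X²] − (E[X])² = 125.337 − 98.7738 = 26.5631.

26.563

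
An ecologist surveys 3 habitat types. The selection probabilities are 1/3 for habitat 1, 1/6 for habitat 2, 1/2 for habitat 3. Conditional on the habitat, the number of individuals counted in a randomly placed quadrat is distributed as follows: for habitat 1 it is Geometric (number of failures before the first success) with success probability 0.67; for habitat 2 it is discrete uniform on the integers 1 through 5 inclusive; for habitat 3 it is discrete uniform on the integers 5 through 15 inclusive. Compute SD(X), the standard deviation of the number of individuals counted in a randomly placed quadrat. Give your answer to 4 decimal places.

Per component, 1: μ=0.492537, E[X²]=0.977723; 2: μ=3, E[X²]=11; 3: μ=10, E[X²]=110.
E[X] = 0.333333·0.492537 + 0.166667·3 + 0.5·10 = 5.66418.
E[X²] = 0.333333·0.977723 + 0.166667·11 + 0.5·110 = 57.1592.
Var(X) = E[X²] − (E[X])² = 57.1592 − 32.0829 = 25.0763.
SD(X) = √25.0763 = 5.00763.

5.0076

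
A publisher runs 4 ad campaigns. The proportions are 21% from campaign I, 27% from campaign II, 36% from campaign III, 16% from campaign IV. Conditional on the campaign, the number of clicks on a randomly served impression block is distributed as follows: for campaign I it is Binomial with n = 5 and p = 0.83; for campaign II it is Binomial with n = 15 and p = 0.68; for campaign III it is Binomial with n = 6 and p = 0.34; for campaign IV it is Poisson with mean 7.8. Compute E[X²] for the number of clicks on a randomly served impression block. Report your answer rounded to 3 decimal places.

45.702

For each component E[X²] = Var + (mean)², giving I: 17.928; II: 107.304; III: 5.508; IV: 68.64.
Overall E[X²] = 0.21·17.928 + 0.27·107.304 + 0.36·5.508 + 0.16·68.64 = 45.7022.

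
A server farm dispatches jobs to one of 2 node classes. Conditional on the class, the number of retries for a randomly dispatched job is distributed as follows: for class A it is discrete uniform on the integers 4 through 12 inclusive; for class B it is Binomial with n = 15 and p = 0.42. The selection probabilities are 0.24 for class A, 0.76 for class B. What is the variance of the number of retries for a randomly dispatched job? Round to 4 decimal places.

Per component, A: μ=8, E[X²]=70.6667; B: μ=6.3, E[X²]=43.344.
E[X] = 0.24·8 + 0.76·6.3 = 6.708.
E[X²] = 0.24·70.6667 + 0.76·43.344 = 49.9014.
Var(X) = E[X²] − (E[X])² = 49.9014 − 44.9973 = 4.90418.

4.9042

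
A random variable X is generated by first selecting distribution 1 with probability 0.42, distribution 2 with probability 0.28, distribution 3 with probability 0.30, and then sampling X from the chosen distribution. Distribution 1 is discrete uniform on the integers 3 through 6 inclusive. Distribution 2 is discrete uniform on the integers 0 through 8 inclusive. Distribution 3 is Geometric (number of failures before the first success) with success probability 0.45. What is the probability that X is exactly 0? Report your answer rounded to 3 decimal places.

Conditional on each component, P(X = 0): 1: 0; 2: 0.111111; 3: 0.45.
By total probability, P(X = 0) = 0.42·0 + 0.28·0.111111 + 0.3·0.45 = 0.166111.

0.166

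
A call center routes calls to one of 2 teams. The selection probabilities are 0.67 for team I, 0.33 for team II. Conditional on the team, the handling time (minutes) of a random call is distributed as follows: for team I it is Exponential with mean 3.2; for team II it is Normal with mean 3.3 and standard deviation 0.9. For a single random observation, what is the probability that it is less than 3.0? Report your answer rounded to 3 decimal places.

Conditional on each team, P(X < 3.0): I: 0.608394; II: 0.369441.
By total probability, P(X < 3.0) = 0.67·0.608394 + 0.33·0.369441 = 0.52954.

0.530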